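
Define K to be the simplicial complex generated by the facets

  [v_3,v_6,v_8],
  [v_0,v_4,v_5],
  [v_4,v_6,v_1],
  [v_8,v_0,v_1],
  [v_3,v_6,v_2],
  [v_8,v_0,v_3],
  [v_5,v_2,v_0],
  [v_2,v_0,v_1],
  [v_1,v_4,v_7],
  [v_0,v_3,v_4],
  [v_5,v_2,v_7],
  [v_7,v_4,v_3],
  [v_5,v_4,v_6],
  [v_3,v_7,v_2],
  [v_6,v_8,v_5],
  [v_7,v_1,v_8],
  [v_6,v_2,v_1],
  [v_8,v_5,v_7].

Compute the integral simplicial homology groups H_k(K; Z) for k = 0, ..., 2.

Take the total order v_0 < v_1 < v_2 < v_3 < v_4 < v_5 < v_6 < v_7 < v_8 on the vertex set. Then K (dimension 2) consists of the simplices:

  0-simplices (9): [v_0], [v_1], [v_2], [v_3], [v_4], [v_5], [v_6], [v_7], [v_8]
  1-simplices (27): (27 of them)
  2-simplices (18): (18 of them)

so the chain groups are C_0 ≅ Z^9, C_1 ≅ Z^27, C_2 ≅ Z^18.

∂_1: C_1 → C_0 is given by ∂[p,q] = [q] − [p].
This gives a 9×27 integer matrix of rank 8; reducing to Smith normal form yields diagonal entries (1,1,1,1,1,1,1,1).

Boundary ∂_2: C_2 → C_1 acts by ∂[p,q,r] = [q,r] − [p,r] + [p,q]. For instance
  ∂[v_0,v_1,v_8] = [v_1,v_8] − [v_0,v_8] + [v_0,v_1],
  ∂[v_3,v_6,v_8] = [v_6,v_8] − [v_3,v_8] + [v_3,v_6].
The resulting 27×18 matrix has rank 17, and its Smith normal form has invariant factors (1,1,1,1,1,1,1,1,1,1,1,1,1,1,1,1,1).

Reading off H_k = ker ∂_k / im ∂_{k+1}:

  H_0: rank C_0 − rank ∂_1 = 9 − 8 = 1, and the invariant factors of ∂_1 are all 1, so H_0 = Z.
  H_1: rank ker ∂_1 − rank ∂_2 = (27 − 8) − 17 = 2, and the invariant factors of ∂_2 are all 1, so H_1 = Z^2.
  H_2: rank ker ∂_2 − rank ∂_3 = (18 − 17) − 0 = 1, and there is no ∂_3, so H_2 = Z.

H_0 ≅ Z,  H_1 ≅ Z^2,  H_2 ≅ Z.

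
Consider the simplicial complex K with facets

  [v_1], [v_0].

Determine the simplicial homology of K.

H_0 ≅ Z^2.

We work with the vertex ordering v_0 < v_1. The simplices of K, each written with vertices in increasing order, are:

  0-simplices (2): [v_0], [v_1]

so the chain groups are C_0 ≅ Z^2.

Reading off H_k = ker ∂_k / im ∂_{k+1}:

  H_0: rank C_0 − rank ∂_1 = 2 − 0 = 2, and there is no ∂_1, so H_0 ≅ Z^2.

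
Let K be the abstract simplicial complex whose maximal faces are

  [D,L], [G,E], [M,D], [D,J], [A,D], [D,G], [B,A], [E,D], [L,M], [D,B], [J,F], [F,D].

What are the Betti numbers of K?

K has 9 vertices, 12 edges.
rank ∂_0 = 0, rank ∂_1 = 8 ⇒ b_0 = 9 − 0 − 8 = 1; all invariant factors of ∂_1 are 1 so no torsion. So H_0 = Z.
rank ∂_1 = 8, rank ∂_2 = 0 ⇒ b_1 = 12 − 8 − 0 = 4. So H_1 = Z^4.

b_0 = 1, b_1 = 4.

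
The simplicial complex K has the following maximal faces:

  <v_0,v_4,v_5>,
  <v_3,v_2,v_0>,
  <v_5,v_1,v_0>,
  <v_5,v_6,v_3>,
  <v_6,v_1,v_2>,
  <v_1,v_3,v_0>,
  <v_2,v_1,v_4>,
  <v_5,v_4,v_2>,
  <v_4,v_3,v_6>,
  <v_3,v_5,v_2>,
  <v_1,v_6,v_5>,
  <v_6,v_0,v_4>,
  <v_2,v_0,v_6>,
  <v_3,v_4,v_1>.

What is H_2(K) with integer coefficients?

Order the vertices as v_0 < v_1 < v_2 < v_3 < v_4 < v_5 < v_6. Listing each simplex with vertices in this order, K has dimension 2 with simplices:

  0-simplices (7): [v_0], [v_1], [v_2], [v_3], [v_4], [v_5], [v_6]
  1-simplices (21): (21 of them)
  2-simplices (14): (14 of them)

so the chain groups are C_0 ≅ Z^7, C_1 ≅ Z^21, C_2 ≅ Z^14.

Boundary ∂_1: C_1 → C_0 maps an edge to its endpoints' difference, ∂[p,q] = q − p.
This gives a 7×21 integer matrix of rank 6; reducing to Smith normal form yields diagonal entries (1,1,1,1,1,1).

∂_2: C_2 → C_1 sends each 2-simplex [p,q,r] to [q,r] − [p,r] + [p,q]. For instance
  ∂[v_1,v_3,v_4] = [v_3,v_4] − [v_1,v_4] + [v_1,v_3],
  ∂[v_0,v_1,v_5] = [v_1,v_5] − [v_0,v_5] + [v_0,v_1].
This gives a 21×14 integer matrix of rank 13; reducing to Smith normal form yields diagonal entries (1,1,1,1,1,1,1,1,1,1,1,1,1).

Reading off H_k = ker ∂_k / im ∂_{k+1}:

  H_2: rank ker ∂_2 − rank ∂_3 = (14 − 13) − 0 = 1, and there is no ∂_3, so H_2 = Z.

H_2 = Z.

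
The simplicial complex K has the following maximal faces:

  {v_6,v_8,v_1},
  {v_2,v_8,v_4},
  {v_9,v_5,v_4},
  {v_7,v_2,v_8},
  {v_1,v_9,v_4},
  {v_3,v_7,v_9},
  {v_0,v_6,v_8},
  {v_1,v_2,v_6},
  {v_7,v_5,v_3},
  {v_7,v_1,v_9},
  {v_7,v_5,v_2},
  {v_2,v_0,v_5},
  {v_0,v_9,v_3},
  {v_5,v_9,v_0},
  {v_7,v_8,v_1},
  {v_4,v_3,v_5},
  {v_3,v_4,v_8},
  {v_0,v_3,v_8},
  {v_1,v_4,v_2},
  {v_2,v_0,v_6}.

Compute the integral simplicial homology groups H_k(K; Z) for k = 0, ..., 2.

Take the total order v_0 < v_1 < v_2 < v_3 < v_4 < v_5 < v_6 < v_7 < v_8 < v_9 on the vertex set. Then K (dimension 2) consists of the simplices:

  0-simplices (10): [v_0], [v_1], [v_2], [v_3], [v_4], [v_5], [v_6], [v_7], [v_8], [v_9]
  1-simplices (30): (30 of them)
  2-simplices (20): (20 of them)

giving chain groups C_0 ≅ Z^10, C_1 ≅ Z^30, C_2 ≅ Z^20.

∂_1: C_1 → C_0 is given by ∂[p,q] = [q] − [p]. For instance
  ∂[v_2,v_6] = [v_6] − [v_2].
This gives a 10×30 integer matrix of rank 9; reducing to Smith normal form yields diagonal entries (1,1,1,1,1,1,1,1,1).

Boundary ∂_2: C_2 → C_1 maps a triangle to the signed sum of its edges. For instance
  ∂[v_0,v_3,v_8] = [v_3,v_8] − [v_0,v_8] + [v_0,v_3],
  ∂[v_2,v_4,v_8] = [v_4,v_8] − [v_2,v_8] + [v_2,v_4].
The resulting 30×20 matrix has rank 20, and its Smith normal form has invariant factors (1,1,1,1,1,1,1,1,1,1,1,1,1,1,1,1,1,1,1,2).

Computing H_k = (kernel of ∂_k) / (image of ∂_{k+1}):

  H_0: rank C_0 − rank ∂_1 = 10 − 9 = 1, and the invariant factors of ∂_1 are all 1, so H_0 = Z.
  H_1: rank ker ∂_1 − rank ∂_2 = (30 − 9) − 20 = 1, and ∂_2 has invariant factor 2 > 1, so H_1 = Z × Z/2.
  H_2: rank ker ∂_2 − rank ∂_3 = (20 − 20) − 0 = 0, and there is no ∂_3, so H_2 = 0.

H_0 ≅ Z,  H_1 ≅ Z × Z/2,  H_2 = 0.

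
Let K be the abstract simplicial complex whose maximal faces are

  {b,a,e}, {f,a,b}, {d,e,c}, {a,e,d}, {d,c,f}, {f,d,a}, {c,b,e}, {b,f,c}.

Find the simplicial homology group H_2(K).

Order the vertices as a < b < c < d < e < f. Listing each simplex with vertices in this order, K has dimension 2 with simplices:

  0-simplices (6): a, b, c, d, e, f
  1-simplices (12): ab, ad, ae, af, bc, be, bf, cd, ce, cf, de, df
  2-simplices (8): abe, abf, ade, adf, bce, bcf, cde, cdf

giving chain groups C_0 ≅ Z^6, C_1 ≅ Z^12, C_2 ≅ Z^8.

The boundary map ∂_1: C_1 → C_0 maps an edge to its endpoints' difference, ∂[p,q] = q − p.
The 6×12 boundary matrix has rank 5 and Smith normal form diag(1,1,1,1,1).

∂_2: C_2 → C_1 sends each 2-simplex [p,q,r] to [q,r] − [p,r] + [p,q]. For instance
  ∂cde = de − ce + cd,
  ∂bce = ce − be + bc.
This gives a 12×8 integer matrix of rank 7; reducing to Smith normal form yields diagonal entries (1,1,1,1,1,1,1).

Reading off H_k = ker ∂_k / im ∂_{k+1}:

  H_2: rank ker ∂_2 − rank ∂_3 = (8 − 7) − 0 = 1, and there is no ∂_3, so H_2 ≅ Z.

(K is a triangulation of the 2-sphere S^2.)

H_2 ≅ Z.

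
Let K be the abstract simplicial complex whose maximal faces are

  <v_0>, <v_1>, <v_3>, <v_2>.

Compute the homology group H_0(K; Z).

H_0 = Z^4.

We work with the vertex ordering v_0 < v_1 < v_2 < v_3. The simplices of K, each written with vertices in increasing order, are:

  0-simplices (4): [v_0], [v_1], [v_2], [v_3]

giving chain groups C_0 ≅ Z^4.

Computing H_k = (kernel of ∂_k) / (image of ∂_{k+1}):

  H_0: rank C_0 − rank ∂_1 = 4 − 0 = 4, and there is no ∂_1, so H_0 ≅ Z^4.

(K is a triangulation of a set of 4 points.)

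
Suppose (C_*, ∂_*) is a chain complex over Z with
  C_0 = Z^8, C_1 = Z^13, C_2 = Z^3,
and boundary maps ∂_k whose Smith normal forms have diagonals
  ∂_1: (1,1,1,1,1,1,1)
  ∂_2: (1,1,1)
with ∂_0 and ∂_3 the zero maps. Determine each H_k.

H_0: b_0 = 8 − 0 − 7 = 1; torsion from ∂_1 factors > 1: none. So H_0 = Z.
H_1: b_1 = 13 − 7 − 3 = 3; torsion from ∂_2 factors > 1: none. So H_1 = Z^3.
H_2: b_2 = 3 − 3 − 0 = 0; torsion from ∂_3 factors > 1: none. So H_2 = 0.

H_0 = Z,  H_1 = Z^3,  H_2 = 0.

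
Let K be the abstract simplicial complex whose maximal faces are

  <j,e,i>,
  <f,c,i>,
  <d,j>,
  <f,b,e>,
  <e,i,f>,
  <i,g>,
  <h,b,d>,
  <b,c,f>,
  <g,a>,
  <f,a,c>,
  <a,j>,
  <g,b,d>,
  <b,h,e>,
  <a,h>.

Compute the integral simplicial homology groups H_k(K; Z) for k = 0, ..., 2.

Order the vertices as a < b < c < d < e < f < g < h < i < j. Listing each simplex with vertices in this order, K has dimension 2 with simplices:

  0-simplices (10): a, b, c, d, e, f, g, h, i, j
  1-simplices (23): ac, af, ag, ah, aj, bc, bd, be, bf, bg, bh, cf, ci, dg, dh, dj, ef, eh, ei, ej, fi, gi, ij
  2-simplices (9): acf, bcf, bdg, bdh, bef, beh, cfi, efi, eij

so the chain groups are C_0 ≅ Z^10, C_1 ≅ Z^23, C_2 ≅ Z^9.

Boundary ∂_1: C_1 → C_0 sends each edge [p,q] (with p < q) to q − p. For instance
  ∂af = f − a.
The resulting 10×23 matrix has rank 9, and its Smith normal form has invariant factors (1,1,1,1,1,1,1,1,1).

Boundary ∂_2: C_2 → C_1 acts by ∂[p,q,r] = [q,r] − [p,r] + [p,q]. For instance
  ∂cfi = fi − ci + cf,
  ∂beh = eh − bh + be.
The 23×9 boundary matrix has rank 9 and Smith normal form diag(1,1,1,1,1,1,1,1,1).

Reading off H_k = ker ∂_k / im ∂_{k+1}:

  H_0: rank C_0 − rank ∂_1 = 10 − 9 = 1, and the invariant factors of ∂_1 are all 1, so H_0 = Z.
  H_1: rank ker ∂_1 − rank ∂_2 = (23 − 9) − 9 = 5, and the invariant factors of ∂_2 are all 1, so H_1 = Z^5.
  H_2: rank ker ∂_2 − rank ∂_3 = (9 − 9) − 0 = 0, and there is no ∂_3, so H_2 = 0.

As a check, the Euler characteristic is 10 − 23 + 9 = -4, which agrees with 1 − 5 + 0 = -4.

H_0 = Z,  H_1 = Z^5,  H_2 = 0.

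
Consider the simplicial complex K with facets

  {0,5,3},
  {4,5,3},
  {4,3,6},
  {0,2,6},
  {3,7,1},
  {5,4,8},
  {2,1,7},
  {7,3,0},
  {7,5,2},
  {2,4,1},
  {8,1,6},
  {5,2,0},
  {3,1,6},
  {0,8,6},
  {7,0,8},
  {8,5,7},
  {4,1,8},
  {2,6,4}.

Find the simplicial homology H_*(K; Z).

We work with the vertex ordering 0 < 1 < 2 < 3 < 4 < 5 < 6 < 7 < 8. The simplices of K, each written with vertices in increasing order, are:

  0-simplices (9): [0], [1], [2], [3], [4], [5], [6], [7], [8]
  1-simplices (27): (27 of them)
  2-simplices (18): [0,2,5], [0,2,6], [0,3,5], [0,3,7], [0,6,8], [0,7,8], [1,2,4], [1,2,7], [1,3,6], [1,3,7], [1,4,8], [1,6,8], [2,4,6], [2,5,7], [3,4,5], [3,4,6], [4,5,8], [5,7,8]

Hence C_0 ≅ Z^9, C_1 ≅ Z^27, C_2 ≅ Z^18.

∂_1: C_1 → C_0 sends each edge [p,q] (with p < q) to q − p.
The 9×27 boundary matrix has rank 8 and Smith normal form diag(1,1,1,1,1,1,1,1).

Boundary ∂_2: C_2 → C_1 maps a triangle to the signed sum of its edges. For instance
  ∂[4,5,8] = [5,8] − [4,8] + [4,5],
  ∂[1,3,6] = [3,6] − [1,6] + [1,3].
The 27×18 boundary matrix has rank 18 and Smith normal form diag(1,1,1,1,1,1,1,1,1,1,1,1,1,1,1,1,1,2).

Computing H_k = (kernel of ∂_k) / (image of ∂_{k+1}):

  H_0: rank C_0 − rank ∂_1 = 9 − 8 = 1, and the invariant factors of ∂_1 are all 1, so H_0 = Z.
  H_1: rank ker ∂_1 − rank ∂_2 = (27 − 8) − 18 = 1, and ∂_2 has invariant factor 2 > 1, so H_1 = Z ⊕ Z_2.
  H_2: rank ker ∂_2 − rank ∂_3 = (18 − 18) − 0 = 0, and there is no ∂_3, so H_2 = 0.

(K is a triangulation of the Klein bottle.)

H_0 ≅ Z,  H_1 ≅ Z ⊕ Z_2,  H_2 = 0.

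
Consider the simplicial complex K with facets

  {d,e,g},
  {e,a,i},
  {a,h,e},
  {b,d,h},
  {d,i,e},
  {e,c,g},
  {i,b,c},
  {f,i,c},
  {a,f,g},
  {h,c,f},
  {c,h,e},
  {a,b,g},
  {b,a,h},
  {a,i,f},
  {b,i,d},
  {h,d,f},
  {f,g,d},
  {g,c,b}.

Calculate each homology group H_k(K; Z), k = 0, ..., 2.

Fix the vertex order a < b < c < d < e < f < g < h < i and write every simplex with vertices in increasing order. Then dim K = 2 and the simplices of K are:

  0-simplices (9): a, b, c, d, e, f, g, h, i
  1-simplices (27): ab, ae, af, ag, ah, ai, bc, bd, bg, bh, bi, ce, cf, cg, ch, ci, de, df, dg, dh, di, eg, eh, ei, fg, fh, fi
  2-simplices (18): abg, abh, aeh, aei, afg, afi, bcg, bci, bdh, bdi, ceg, ceh, cfh, cfi, deg, dei, dfg, dfh

so the chain groups are C_0 ≅ Z^9, C_1 ≅ Z^27, C_2 ≅ Z^18.

∂_1: C_1 → C_0 sends each edge [p,q] (with p < q) to q − p.
The resulting 9×27 matrix has rank 8, and its Smith normal form has invariant factors (1,1,1,1,1,1,1,1).

∂_2: C_2 → C_1 maps a triangle to the signed sum of its edges. For instance
  ∂aei = ei − ai + ae,
  ∂bdi = di − bi + bd.
As a 27×18 matrix over Z this has rank 17, with invariant factors (1,1,1,1,1,1,1,1,1,1,1,1,1,1,1,1,1).

From H_k ≅ ker(∂_k) / im(∂_{k+1}) we obtain:

  H_0: rank C_0 − rank ∂_1 = 9 − 8 = 1, and the invariant factors of ∂_1 are all 1, so H_0 = Z.
  H_1: rank ker ∂_1 − rank ∂_2 = (27 − 8) − 17 = 2, and the invariant factors of ∂_2 are all 1, so H_1 = Z^2.
  H_2: rank ker ∂_2 − rank ∂_3 = (18 − 17) − 0 = 1, and there is no ∂_3, so H_2 = Z.

As a check, the Euler characteristic is 9 − 27 + 18 = 0, which agrees with 1 − 2 + 1 = 0.
(K is a triangulation of the torus T^2.)

H_0 ≅ Z,  H_1 ≅ Z^2,  H_2 ≅ Z.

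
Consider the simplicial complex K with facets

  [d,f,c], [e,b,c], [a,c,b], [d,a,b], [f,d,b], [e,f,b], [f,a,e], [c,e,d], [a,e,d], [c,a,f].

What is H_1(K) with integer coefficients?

Fix the vertex order a < b < c < d < e < f and write every simplex with vertices in increasing order. Then dim K = 2 and the simplices of K are:

  0-simplices (6): a, b, c, d, e, f
  1-simplices (15): ab, ac, ad, ae, af, bc, bd, be, bf, cd, ce, cf, de, df, ef
  2-simplices (10): abc, abd, acf, ade, aef, bce, bdf, bef, cde, cdf

so the chain groups are C_0 ≅ Z^6, C_1 ≅ Z^15, C_2 ≅ Z^10.

The boundary map ∂_1: C_1 → C_0 sends each edge [p,q] (with p < q) to q − p. For instance
  ∂ae = e − a.
The resulting 6×15 matrix has rank 5, and its Smith normal form has invariant factors (1,1,1,1,1).

The boundary map ∂_2: C_2 → C_1 acts by ∂[p,q,r] = [q,r] − [p,r] + [p,q]. For instance
  ∂bef = ef − bf + be,
  ∂ade = de − ae + ad.
The 15×10 boundary matrix has rank 10 and Smith normal form diag(1,1,1,1,1,1,1,1,1,2).

Reading off H_k = ker ∂_k / im ∂_{k+1}:

  H_1: rank ker ∂_1 − rank ∂_2 = (15 − 5) − 10 = 0, and ∂_2 has invariant factor 2 > 1, so H_1 ≅ Z_2.

H_1 = Z_2.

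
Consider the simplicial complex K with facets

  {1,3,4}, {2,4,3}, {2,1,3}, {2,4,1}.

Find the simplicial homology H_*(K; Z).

H_0 ≅ Z,  H_1 = 0,  H_2 ≅ Z.

Take the total order 1 < 2 < 3 < 4 on the vertex set. Then K (dimension 2) consists of the simplices:

  0-simplices (4): [1], [2], [3], [4]
  1-simplices (6): [1,2], [1,3], [1,4], [2,3], [2,4], [3,4]
  2-simplices (4): [1,2,3], [1,2,4], [1,3,4], [2,3,4]

so the chain groups are C_0 ≅ Z^4, C_1 ≅ Z^6, C_2 ≅ Z^4.

∂_1: C_1 → C_0 is given by ∂[p,q] = [q] − [p]. For instance
  ∂[3,4] = [4] − [3].
As a 4×6 matrix over Z this has rank 3, with invariant factors (1,1,1).

∂_2: C_2 → C_1 maps a triangle to the signed sum of its edges. For instance
  ∂[1,2,4] = [2,4] − [1,4] + [1,2],
  ∂[1,3,4] = [3,4] − [1,4] + [1,3].
This gives a 6×4 integer matrix of rank 3; reducing to Smith normal form yields diagonal entries (1,1,1).

Now H_k = ker ∂_k / im ∂_{k+1}, so:

  H_0: rank C_0 − rank ∂_1 = 4 − 3 = 1, and the invariant factors of ∂_1 are all 1, so H_0 ≅ Z.
  H_1: rank ker ∂_1 − rank ∂_2 = (6 − 3) − 3 = 0, and the invariant factors of ∂_2 are all 1, so H_1 ≅ 0.
  H_2: rank ker ∂_2 − rank ∂_3 = (4 − 3) − 0 = 1, and there is no ∂_3, so H_2 ≅ Z.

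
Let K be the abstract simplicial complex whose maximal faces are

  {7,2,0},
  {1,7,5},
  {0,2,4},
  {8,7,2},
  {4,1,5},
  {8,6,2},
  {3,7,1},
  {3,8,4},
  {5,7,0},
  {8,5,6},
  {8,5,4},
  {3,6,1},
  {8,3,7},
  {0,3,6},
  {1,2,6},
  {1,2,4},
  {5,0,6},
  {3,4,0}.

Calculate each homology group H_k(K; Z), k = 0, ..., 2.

Fix the vertex order 0 < 1 < 2 < 3 < 4 < 5 < 6 < 7 < 8 and write every simplex with vertices in increasing order. Then dim K = 2 and the simplices of K are:

  0-simplices (9): [0], [1], [2], [3], [4], [5], [6], [7], [8]
  1-simplices (27): (27 of them)
  2-simplices (18): [0,2,4], [0,2,7], [0,3,4], [0,3,6], [0,5,6], [0,5,7], [1,2,4], [1,2,6], [1,3,6], [1,3,7], [1,4,5], [1,5,7], [2,6,8], [2,7,8], [3,4,8], [3,7,8], [4,5,8], [5,6,8]

so the chain groups are C_0 ≅ Z^9, C_1 ≅ Z^27, C_2 ≅ Z^18.

The boundary map ∂_1: C_1 → C_0 maps an edge to its endpoints' difference, ∂[p,q] = q − p. For instance
  ∂[0,3] = [3] − [0].
The resulting 9×27 matrix has rank 8, and its Smith normal form has invariant factors (1,1,1,1,1,1,1,1).

∂_2: C_2 → C_1 acts by ∂[p,q,r] = [q,r] − [p,r] + [p,q]. For instance
  ∂[1,2,6] = [2,6] − [1,6] + [1,2],
  ∂[0,5,6] = [5,6] − [0,6] + [0,5].
The resulting 27×18 matrix has rank 17, and its Smith normal form has invariant factors (1,1,1,1,1,1,1,1,1,1,1,1,1,1,1,1,1).

From H_k ≅ ker(∂_k) / im(∂_{k+1}) we obtain:

  H_0: rank C_0 − rank ∂_1 = 9 − 8 = 1, and the invariant factors of ∂_1 are all 1, so H_0 = Z.
  H_1: rank ker ∂_1 − rank ∂_2 = (27 − 8) − 17 = 2, and the invariant factors of ∂_2 are all 1, so H_1 = Z^2.
  H_2: rank ker ∂_2 − rank ∂_3 = (18 − 17) − 0 = 1, and there is no ∂_3, so H_2 = Z.

H_0 ≅ Z,  H_1 ≅ Z^2,  H_2 ≅ Z.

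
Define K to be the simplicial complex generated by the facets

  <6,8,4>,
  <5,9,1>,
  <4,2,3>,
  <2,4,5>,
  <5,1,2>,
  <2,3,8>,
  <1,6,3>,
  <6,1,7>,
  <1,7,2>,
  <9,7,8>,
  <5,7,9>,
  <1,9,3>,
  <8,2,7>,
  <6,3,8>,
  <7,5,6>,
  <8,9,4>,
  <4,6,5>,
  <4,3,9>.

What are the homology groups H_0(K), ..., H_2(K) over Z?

H_0 = Z,  H_1 = Z × Z/2,  H_2 = 0.

Fix the vertex order 1 < 2 < 3 < 4 < 5 < 6 < 7 < 8 < 9 and write every simplex with vertices in increasing order. Then dim K = 2 and the simplices of K are:

  0-simplices (9): [1], [2], [3], [4], [5], [6], [7], [8], [9]
  1-simplices (27): (27 of them)
  2-simplices (18): [1,2,5], [1,2,7], [1,3,6], [1,3,9], [1,5,9], [1,6,7], [2,3,4], [2,3,8], [2,4,5], [2,7,8], [3,4,9], [3,6,8], [4,5,6], [4,6,8], [4,8,9], [5,6,7], [5,7,9], [7,8,9]

so the chain groups are C_0 ≅ Z^9, C_1 ≅ Z^27, C_2 ≅ Z^18.

The boundary map ∂_1: C_1 → C_0 maps an edge to its endpoints' difference, ∂[p,q] = q − p. For instance
  ∂[1,7] = [7] − [1].
The resulting 9×27 matrix has rank 8, and its Smith normal form has invariant factors (1,1,1,1,1,1,1,1).

Boundary ∂_2: C_2 → C_1 acts by ∂[p,q,r] = [q,r] − [p,r] + [p,q]. For instance
  ∂[5,7,9] = [7,9] − [5,9] + [5,7],
  ∂[2,7,8] = [7,8] − [2,8] + [2,7].
As a 27×18 matrix over Z this has rank 18, with invariant factors (1,1,1,1,1,1,1,1,1,1,1,1,1,1,1,1,1,2).

From H_k ≅ ker(∂_k) / im(∂_{k+1}) we obtain:

  H_0: rank C_0 − rank ∂_1 = 9 − 8 = 1, and the invariant factors of ∂_1 are all 1, so H_0 ≅ Z.
  H_1: rank ker ∂_1 − rank ∂_2 = (27 − 8) − 18 = 1, and ∂_2 has invariant factor 2 > 1, so H_1 ≅ Z × Z/2.
  H_2: rank ker ∂_2 − rank ∂_3 = (18 − 18) − 0 = 0, and there is no ∂_3, so H_2 ≅ 0.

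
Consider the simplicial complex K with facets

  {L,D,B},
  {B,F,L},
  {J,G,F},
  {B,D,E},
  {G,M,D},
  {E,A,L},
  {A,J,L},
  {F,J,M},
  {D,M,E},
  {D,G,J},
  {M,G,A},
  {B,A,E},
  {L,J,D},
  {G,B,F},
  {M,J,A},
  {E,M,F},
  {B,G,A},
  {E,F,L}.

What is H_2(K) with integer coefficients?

Take the total order A < B < D < E < F < G < J < L < M on the vertex set. Then K (dimension 2) consists of the simplices:

  0-simplices (9): A, B, D, E, F, G, J, L, M
  1-simplices (27): AB, AE, AG, AJ, AL, AM, BD, BE, BF, BG, BL, DE, DG, DJ, DL, DM, EF, EL, EM, FG, FJ, FL, FM, GJ, GM, JL, JM
  2-simplices (18): ABE, ABG, AEL, AGM, AJL, AJM, BDE, BDL, BFG, BFL, DEM, DGJ, DGM, DJL, EFL, EFM, FGJ, FJM

Hence C_0 ≅ Z^9, C_1 ≅ Z^27, C_2 ≅ Z^18.

∂_1: C_1 → C_0 is given by ∂[p,q] = [q] − [p].
The resulting 9×27 matrix has rank 8, and its Smith normal form has invariant factors (1,1,1,1,1,1,1,1).

Boundary ∂_2: C_2 → C_1 maps a triangle to the signed sum of its edges. For instance
  ∂ABG = BG − AG + AB,
  ∂AJM = JM − AM + AJ.
As a 27×18 matrix over Z this has rank 18, with invariant factors (1,1,1,1,1,1,1,1,1,1,1,1,1,1,1,1,1,2).

Reading off H_k = ker ∂_k / im ∂_{k+1}:

  H_2: rank ker ∂_2 − rank ∂_3 = (18 − 18) − 0 = 0, and there is no ∂_3, so H_2 = 0.

(K is a triangulation of the Klein bottle.)

H_2 ≅ 0.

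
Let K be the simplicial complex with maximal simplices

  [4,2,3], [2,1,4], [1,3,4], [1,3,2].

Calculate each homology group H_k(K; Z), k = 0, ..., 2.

Take the total order 1 < 2 < 3 < 4 on the vertex set. Then K (dimension 2) consists of the simplices:

  0-simplices (4): [1], [2], [3], [4]
  1-simplices (6): [1,2], [1,3], [1,4], [2,3], [2,4], [3,4]
  2-simplices (4): [1,2,3], [1,2,4], [1,3,4], [2,3,4]

Hence C_0 ≅ Z^4, C_1 ≅ Z^6, C_2 ≅ Z^4.

Boundary ∂_1: C_1 → C_0 maps an edge to its endpoints' difference, ∂[p,q] = q − p. For instance
  ∂[1,2] = [2] − [1].
The resulting 4×6 matrix has rank 3, and its Smith normal form has invariant factors (1,1,1).

∂_2: C_2 → C_1 sends each 2-simplex [p,q,r] to [q,r] − [p,r] + [p,q]. For instance
  ∂[1,3,4] = [3,4] − [1,4] + [1,3],
  ∂[1,2,3] = [2,3] − [1,3] + [1,2].
The 6×4 boundary matrix has rank 3 and Smith normal form diag(1,1,1).

Reading off H_k = ker ∂_k / im ∂_{k+1}:

  H_0: rank C_0 − rank ∂_1 = 4 − 3 = 1, and the invariant factors of ∂_1 are all 1, so H_0 = Z.
  H_1: rank ker ∂_1 − rank ∂_2 = (6 − 3) − 3 = 0, and the invariant factors of ∂_2 are all 1, so H_1 = 0.
  H_2: rank ker ∂_2 − rank ∂_3 = (4 − 3) − 0 = 1, and there is no ∂_3, so H_2 = Z.

As a check, the Euler characteristic is 4 − 6 + 4 = 2, which agrees with 1 − 0 + 1 = 2.

H_0 ≅ Z,  H_1 = 0,  H_2 ≅ Z.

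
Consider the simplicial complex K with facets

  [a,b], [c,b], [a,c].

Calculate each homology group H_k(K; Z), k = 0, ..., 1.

Order the vertices as a < b < c. Listing each simplex with vertices in this order, K has dimension 1 with simplices:

  0-simplices (3): a, b, c
  1-simplices (3): ab, ac, bc

giving chain groups C_0 ≅ Z^3, C_1 ≅ Z^3.

The boundary map ∂_1: C_1 → C_0 is given by ∂[p,q] = [q] − [p].
The 3×3 boundary matrix has rank 2 and Smith normal form diag(1,1).

Reading off H_k = ker ∂_k / im ∂_{k+1}:

  H_0: rank C_0 − rank ∂_1 = 3 − 2 = 1, and the invariant factors of ∂_1 are all 1, so H_0 ≅ Z.
  H_1: rank ker ∂_1 − rank ∂_2 = (3 − 2) − 0 = 1, and there is no ∂_2, so H_1 ≅ Z.

H_0 = Z,  H_1 = Z.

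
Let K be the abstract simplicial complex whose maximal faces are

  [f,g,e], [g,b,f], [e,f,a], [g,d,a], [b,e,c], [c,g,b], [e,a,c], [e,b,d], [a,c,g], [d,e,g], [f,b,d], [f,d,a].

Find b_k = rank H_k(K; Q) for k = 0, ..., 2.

K has 7 vertices, 18 edges, 12 triangles.
rank ∂_0 = 0, rank ∂_1 = 6 ⇒ b_0 = 7 − 0 − 6 = 1; all invariant factors of ∂_1 are 1 so no torsion. So H_0 ≅ Z.
rank ∂_1 = 6, rank ∂_2 = 12 ⇒ b_1 = 18 − 6 − 12 = 0; ∂_2 has invariant factor(s) [2] giving torsion. So H_1 ≅ Z/2Z.
rank ∂_2 = 12, rank ∂_3 = 0 ⇒ b_2 = 12 − 12 − 0 = 0. So H_2 ≅ 0.

b_0 = 1, b_1 = 0, b_2 = 0.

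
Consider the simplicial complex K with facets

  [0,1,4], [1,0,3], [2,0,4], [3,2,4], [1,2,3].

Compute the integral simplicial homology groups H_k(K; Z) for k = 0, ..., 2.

H_0 ≅ Z,  H_1 ≅ Z,  H_2 = 0.

Order the vertices as 0 < 1 < 2 < 3 < 4. Listing each simplex with vertices in this order, K has dimension 2 with simplices:

  0-simplices (5): [0], [1], [2], [3], [4]
  1-simplices (10): [0,1], [0,2], [0,3], [0,4], [1,2], [1,3], [1,4], [2,3], [2,4], [3,4]
  2-simplices (5): [0,1,3], [0,1,4], [0,2,4], [1,2,3], [2,3,4]

so the chain groups are C_0 ≅ Z^5, C_1 ≅ Z^10, C_2 ≅ Z^5.

∂_1: C_1 → C_0 is given by ∂[p,q] = [q] − [p]. For instance
  ∂[0,2] = [2] − [0].
This gives a 5×10 integer matrix of rank 4; reducing to Smith normal form yields diagonal entries (1,1,1,1).

The boundary map ∂_2: C_2 → C_1 acts by ∂[p,q,r] = [q,r] − [p,r] + [p,q]. For instance
  ∂[0,1,3] = [1,3] − [0,3] + [0,1],
  ∂[0,2,4] = [2,4] − [0,4] + [0,2].
As a 10×5 matrix over Z this has rank 5, with invariant factors (1,1,1,1,1).

Computing H_k = (kernel of ∂_k) / (image of ∂_{k+1}):

  H_0: rank C_0 − rank ∂_1 = 5 − 4 = 1, and the invariant factors of ∂_1 are all 1, so H_0 = Z.
  H_1: rank ker ∂_1 − rank ∂_2 = (10 − 4) − 5 = 1, and the invariant factors of ∂_2 are all 1, so H_1 = Z.
  H_2: rank ker ∂_2 − rank ∂_3 = (5 − 5) − 0 = 0, and there is no ∂_3, so H_2 = 0.

(K is a triangulation of the Möbius band.)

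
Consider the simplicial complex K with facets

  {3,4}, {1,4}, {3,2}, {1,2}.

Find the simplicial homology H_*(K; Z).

K has 4 vertices, 4 edges.
rank ∂_0 = 0, rank ∂_1 = 3 ⇒ b_0 = 4 − 0 − 3 = 1; all invariant factors of ∂_1 are 1 so no torsion. So H_0 = Z.
rank ∂_1 = 3, rank ∂_2 = 0 ⇒ b_1 = 4 − 3 − 0 = 1. So H_1 = Z.

H_0 ≅ Z,  H_1 ≅ Z.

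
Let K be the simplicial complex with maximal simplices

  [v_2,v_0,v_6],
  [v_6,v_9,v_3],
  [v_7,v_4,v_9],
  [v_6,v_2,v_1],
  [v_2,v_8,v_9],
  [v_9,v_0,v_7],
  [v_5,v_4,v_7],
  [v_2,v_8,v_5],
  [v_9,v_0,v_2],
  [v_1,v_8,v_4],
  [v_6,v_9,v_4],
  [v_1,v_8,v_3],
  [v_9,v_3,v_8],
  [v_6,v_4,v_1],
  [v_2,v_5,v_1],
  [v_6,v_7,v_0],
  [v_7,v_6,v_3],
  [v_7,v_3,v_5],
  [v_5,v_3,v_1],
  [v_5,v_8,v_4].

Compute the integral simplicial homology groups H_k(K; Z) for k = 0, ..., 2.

H_0 ≅ Z,  H_1 ≅ Z ⊕ Z/2,  H_2 = 0.

K has 10 vertices, 30 edges, 20 triangles.
rank ∂_0 = 0, rank ∂_1 = 9 ⇒ b_0 = 10 − 0 − 9 = 1; all invariant factors of ∂_1 are 1 so no torsion. So H_0 ≅ Z.
rank ∂_1 = 9, rank ∂_2 = 20 ⇒ b_1 = 30 − 9 − 20 = 1; ∂_2 has invariant factor(s) [2] giving torsion. So H_1 ≅ Z ⊕ Z/2.
rank ∂_2 = 20, rank ∂_3 = 0 ⇒ b_2 = 20 − 20 − 0 = 0. So H_2 ≅ 0.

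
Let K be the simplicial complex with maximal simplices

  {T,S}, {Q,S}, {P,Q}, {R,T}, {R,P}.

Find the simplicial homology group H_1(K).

Order the vertices as P < Q < R < S < T. Listing each simplex with vertices in this order, K has dimension 1 with simplices:

  0-simplices (5): P, Q, R, S, T
  1-simplices (5): PQ, PR, QS, RT, ST

so the chain groups are C_0 ≅ Z^5, C_1 ≅ Z^5.

Boundary ∂_1: C_1 → C_0 sends each edge [p,q] (with p < q) to q − p. For instance
  ∂PQ = Q − P.
This gives a 5×5 integer matrix of rank 4; reducing to Smith normal form yields diagonal entries (1,1,1,1).

Now H_k = ker ∂_k / im ∂_{k+1}, so:

  H_1: rank ker ∂_1 − rank ∂_2 = (5 − 4) − 0 = 1, and there is no ∂_2, so H_1 = Z.

(K is a triangulation of the circle S^1.)

H_1 = Z.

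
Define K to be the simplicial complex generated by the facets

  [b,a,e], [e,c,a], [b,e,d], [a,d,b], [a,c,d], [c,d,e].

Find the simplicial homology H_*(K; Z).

Take the total order a < b < c < d < e on the vertex set. Then K (dimension 2) consists of the simplices:

  0-simplices (5): a, b, c, d, e
  1-simplices (9): ab, ac, ad, ae, bd, be, cd, ce, de
  2-simplices (6): abd, abe, acd, ace, bde, cde

so the chain groups are C_0 ≅ Z^5, C_1 ≅ Z^9, C_2 ≅ Z^6.

∂_1: C_1 → C_0 maps an edge to its endpoints' difference, ∂[p,q] = q − p.
This gives a 5×9 integer matrix of rank 4; reducing to Smith normal form yields diagonal entries (1,1,1,1).

∂_2: C_2 → C_1 sends each 2-simplex [p,q,r] to [q,r] − [p,r] + [p,q]. For instance
  ∂cde = de − ce + cd,
  ∂acd = cd − ad + ac.
The 9×6 boundary matrix has rank 5 and Smith normal form diag(1,1,1,1,1).

From H_k ≅ ker(∂_k) / im(∂_{k+1}) we obtain:

  H_0: rank C_0 − rank ∂_1 = 5 − 4 = 1, and the invariant factors of ∂_1 are all 1, so H_0 = Z.
  H_1: rank ker ∂_1 − rank ∂_2 = (9 − 4) − 5 = 0, and the invariant factors of ∂_2 are all 1, so H_1 = 0.
  H_2: rank ker ∂_2 − rank ∂_3 = (6 − 5) − 0 = 1, and there is no ∂_3, so H_2 = Z.

As a check, the Euler characteristic is 5 − 9 + 6 = 2, which agrees with 1 − 0 + 1 = 2.
(K is a triangulation of the 2-sphere S^2.)

H_0 ≅ Z,  H_1 = 0,  H_2 ≅ Z.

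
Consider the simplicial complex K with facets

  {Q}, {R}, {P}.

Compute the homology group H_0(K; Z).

Take the total order P < Q < R on the vertex set. Then K (dimension 0) consists of the simplices:

  0-simplices (3): P, Q, R

so the chain groups are C_0 ≅ Z^3.

Computing H_k = (kernel of ∂_k) / (image of ∂_{k+1}):

  H_0: rank C_0 − rank ∂_1 = 3 − 0 = 3, and there is no ∂_1, so H_0 ≅ Z^3.

(K is a triangulation of a set of 3 points.)

H_0 ≅ Z^3.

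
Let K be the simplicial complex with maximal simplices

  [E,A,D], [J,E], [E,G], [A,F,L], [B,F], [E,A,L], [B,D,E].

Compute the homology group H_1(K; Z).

Take the total order A < B < D < E < F < G < J < L on the vertex set. Then K (dimension 2) consists of the simplices:

  0-simplices (8): A, B, D, E, F, G, J, L
  1-simplices (12): AD, AE, AF, AL, BD, BE, BF, DE, EG, EJ, EL, FL
  2-simplices (4): ADE, AEL, AFL, BDE

Hence C_0 ≅ Z^8, C_1 ≅ Z^12, C_2 ≅ Z^4.

∂_1: C_1 → C_0 sends each edge [p,q] (with p < q) to q − p. For instance
  ∂EJ = J − E.
The 8×12 boundary matrix has rank 7 and Smith normal form diag(1,1,1,1,1,1,1).

∂_2: C_2 → C_1 maps a triangle to the signed sum of its edges. For instance
  ∂BDE = DE − BE + BD,
  ∂AEL = EL − AL + AE.
The resulting 12×4 matrix has rank 4, and its Smith normal form has invariant factors (1,1,1,1).

Computing H_k = (kernel of ∂_k) / (image of ∂_{k+1}):

  H_1: rank ker ∂_1 − rank ∂_2 = (12 − 7) − 4 = 1, and the invariant factors of ∂_2 are all 1, so H_1 = Z.

H_1 = Z.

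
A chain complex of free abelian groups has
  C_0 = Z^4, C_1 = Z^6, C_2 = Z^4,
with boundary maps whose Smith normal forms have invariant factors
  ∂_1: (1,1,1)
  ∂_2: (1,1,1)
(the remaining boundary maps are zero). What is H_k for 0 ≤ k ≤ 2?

H_0: b_0 = 4 − 0 − 3 = 1; torsion from ∂_1 factors > 1: none. So H_0 ≅ Z.
H_1: b_1 = 6 − 3 − 3 = 0; torsion from ∂_2 factors > 1: none. So H_1 ≅ 0.
H_2: b_2 = 4 − 3 − 0 = 1; torsion from ∂_3 factors > 1: none. So H_2 ≅ Z.

H_0 ≅ Z,  H_1 = 0,  H_2 ≅ Z.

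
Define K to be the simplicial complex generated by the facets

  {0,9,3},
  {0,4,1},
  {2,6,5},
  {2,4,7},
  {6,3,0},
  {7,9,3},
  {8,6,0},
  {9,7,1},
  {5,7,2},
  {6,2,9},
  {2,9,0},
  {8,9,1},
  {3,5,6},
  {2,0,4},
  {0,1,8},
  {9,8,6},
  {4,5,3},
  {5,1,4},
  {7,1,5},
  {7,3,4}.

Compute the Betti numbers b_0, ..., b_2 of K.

b_0 = 1, b_1 = 1, b_2 = 0.

Take the total order 0 < 1 < 2 < 3 < 4 < 5 < 6 < 7 < 8 < 9 on the vertex set. Then K (dimension 2) consists of the simplices:

  0-simplices (10): [0], [1], [2], [3], [4], [5], [6], [7], [8], [9]
  1-simplices (30): (30 of them)
  2-simplices (20): (20 of them)

so the chain groups are C_0 ≅ Z^10, C_1 ≅ Z^30, C_2 ≅ Z^20.

∂_1: C_1 → C_0 maps an edge to its endpoints' difference, ∂[p,q] = q − p.
This gives a 10×30 integer matrix of rank 9; reducing to Smith normal form yields diagonal entries (1,1,1,1,1,1,1,1,1).

Boundary ∂_2: C_2 → C_1 sends each 2-simplex [p,q,r] to [q,r] − [p,r] + [p,q]. For instance
  ∂[6,8,9] = [8,9] − [6,9] + [6,8],
  ∂[0,6,8] = [6,8] − [0,8] + [0,6].
This gives a 30×20 integer matrix of rank 20; reducing to Smith normal form yields diagonal entries (1,1,1,1,1,1,1,1,1,1,1,1,1,1,1,1,1,1,1,2).

Computing H_k = (kernel of ∂_k) / (image of ∂_{k+1}):

  H_0: rank C_0 − rank ∂_1 = 10 − 9 = 1, and the invariant factors of ∂_1 are all 1, so H_0 ≅ Z.
  H_1: rank ker ∂_1 − rank ∂_2 = (30 − 9) − 20 = 1, and ∂_2 has invariant factor 2 > 1, so H_1 ≅ Z ⊕ Z_2.
  H_2: rank ker ∂_2 − rank ∂_3 = (20 − 20) − 0 = 0, and there is no ∂_3, so H_2 ≅ 0.

Hence the Betti numbers are b_0 = 1, b_1 = 1, b_2 = 0.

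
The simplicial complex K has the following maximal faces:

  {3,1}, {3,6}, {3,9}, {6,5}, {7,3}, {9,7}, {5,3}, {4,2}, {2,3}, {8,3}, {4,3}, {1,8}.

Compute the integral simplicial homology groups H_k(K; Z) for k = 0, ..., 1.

H_0 = Z,  H_1 = Z^4.

Take the total order 1 < 2 < 3 < 4 < 5 < 6 < 7 < 8 < 9 on the vertex set. Then K (dimension 1) consists of the simplices:

  0-simplices (9): [1], [2], [3], [4], [5], [6], [7], [8], [9]
  1-simplices (12): [1,3], [1,8], [2,3], [2,4], [3,4], [3,5], [3,6], [3,7], [3,8], [3,9], [5,6], [7,9]

giving chain groups C_0 ≅ Z^9, C_1 ≅ Z^12.

Boundary ∂_1: C_1 → C_0 is given by ∂[p,q] = [q] − [p]. For instance
  ∂[2,3] = [3] − [2].
The 9×12 boundary matrix has rank 8 and Smith normal form diag(1,1,1,1,1,1,1,1).

Computing H_k = (kernel of ∂_k) / (image of ∂_{k+1}):

  H_0: rank C_0 − rank ∂_1 = 9 − 8 = 1, and the invariant factors of ∂_1 are all 1, so H_0 ≅ Z.
  H_1: rank ker ∂_1 − rank ∂_2 = (12 − 8) − 0 = 4, and there is no ∂_2, so H_1 ≅ Z^4.

(K is a triangulation of a wedge of 4 circles.)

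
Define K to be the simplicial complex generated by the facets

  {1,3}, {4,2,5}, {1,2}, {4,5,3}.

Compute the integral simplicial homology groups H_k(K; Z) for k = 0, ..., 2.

H_0 = Z,  H_1 = Z,  H_2 = 0.

Order the vertices as 1 < 2 < 3 < 4 < 5. Listing each simplex with vertices in this order, K has dimension 2 with simplices:

  0-simplices (5): [1], [2], [3], [4], [5]
  1-simplices (7): [1,2], [1,3], [2,4], [2,5], [3,4], [3,5], [4,5]
  2-simplices (2): [2,4,5], [3,4,5]

so the chain groups are C_0 ≅ Z^5, C_1 ≅ Z^7, C_2 ≅ Z^2.

Boundary ∂_1: C_1 → C_0 sends each edge [p,q] (with p < q) to q − p.
This gives a 5×7 integer matrix of rank 4; reducing to Smith normal form yields diagonal entries (1,1,1,1).

∂_2: C_2 → C_1 acts by ∂[p,q,r] = [q,r] − [p,r] + [p,q]. For instance
  ∂[3,4,5] = [4,5] − [3,5] + [3,4],
  ∂[2,4,5] = [4,5] − [2,5] + [2,4].
As a 7×2 matrix over Z this has rank 2, with invariant factors (1,1).

Computing H_k = (kernel of ∂_k) / (image of ∂_{k+1}):

  H_0: rank C_0 − rank ∂_1 = 5 − 4 = 1, and the invariant factors of ∂_1 are all 1, so H_0 ≅ Z.
  H_1: rank ker ∂_1 − rank ∂_2 = (7 − 4) − 2 = 1, and the invariant factors of ∂_2 are all 1, so H_1 ≅ Z.
  H_2: rank ker ∂_2 − rank ∂_3 = (2 − 2) − 0 = 0, and there is no ∂_3, so H_2 ≅ 0.

As a check, the Euler characteristic is 5 − 7 + 2 = 0, which agrees with 1 − 1 + 0 = 0.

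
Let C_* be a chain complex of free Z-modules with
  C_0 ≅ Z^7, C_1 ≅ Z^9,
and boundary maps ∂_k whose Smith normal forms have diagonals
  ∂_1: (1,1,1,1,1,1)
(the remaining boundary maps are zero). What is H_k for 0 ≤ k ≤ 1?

H_0: b_0 = 7 − 0 − 6 = 1; torsion from ∂_1 factors > 1: none. So H_0 ≅ Z.
H_1: b_1 = 9 − 6 − 0 = 3; torsion from ∂_2 factors > 1: none. So H_1 ≅ Z^3.

H_0 ≅ Z,  H_1 ≅ Z^3.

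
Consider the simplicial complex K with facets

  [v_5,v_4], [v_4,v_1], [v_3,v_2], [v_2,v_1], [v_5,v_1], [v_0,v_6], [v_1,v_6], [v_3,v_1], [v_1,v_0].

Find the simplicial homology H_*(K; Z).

We work with the vertex ordering v_0 < v_1 < v_2 < v_3 < v_4 < v_5 < v_6. The simplices of K, each written with vertices in increasing order, are:

  0-simplices (7): [v_0], [v_1], [v_2], [v_3], [v_4], [v_5], [v_6]
  1-simplices (9): [v_0,v_1], [v_0,v_6], [v_1,v_2], [v_1,v_3], [v_1,v_4], [v_1,v_5], [v_1,v_6], [v_2,v_3], [v_4,v_5]

Hence C_0 ≅ Z^7, C_1 ≅ Z^9.

∂_1: C_1 → C_0 sends each edge [p,q] (with p < q) to q − p.
The 7×9 boundary matrix has rank 6 and Smith normal form diag(1,1,1,1,1,1).

Now H_k = ker ∂_k / im ∂_{k+1}, so:

  H_0: rank C_0 − rank ∂_1 = 7 − 6 = 1, and the invariant factors of ∂_1 are all 1, so H_0 = Z.
  H_1: rank ker ∂_1 − rank ∂_2 = (9 − 6) − 0 = 3, and there is no ∂_2, so H_1 = Z^3.

(K is a triangulation of a wedge of 3 circles.)

H_0 = Z,  H_1 = Z^3.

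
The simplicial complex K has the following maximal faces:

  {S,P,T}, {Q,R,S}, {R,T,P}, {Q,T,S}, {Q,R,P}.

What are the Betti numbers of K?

b_0 = 1, b_1 = 1, b_2 = 0.

Fix the vertex order P < Q < R < S < T and write every simplex with vertices in increasing order. Then dim K = 2 and the simplices of K are:

  0-simplices (5): P, Q, R, S, T
  1-simplices (10): PQ, PR, PS, PT, QR, QS, QT, RS, RT, ST
  2-simplices (5): PQR, PRT, PST, QRS, QST

Hence C_0 ≅ Z^5, C_1 ≅ Z^10, C_2 ≅ Z^5.

∂_1: C_1 → C_0 maps an edge to its endpoints' difference, ∂[p,q] = q − p. For instance
  ∂QT = T − Q.
As a 5×10 matrix over Z this has rank 4, with invariant factors (1,1,1,1).

The boundary map ∂_2: C_2 → C_1 acts by ∂[p,q,r] = [q,r] − [p,r] + [p,q]. For instance
  ∂PRT = RT − PT + PR,
  ∂PST = ST − PT + PS.
As a 10×5 matrix over Z this has rank 5, with invariant factors (1,1,1,1,1).

Computing H_k = (kernel of ∂_k) / (image of ∂_{k+1}):

  H_0: rank C_0 − rank ∂_1 = 5 − 4 = 1, and the invariant factors of ∂_1 are all 1, so H_0 ≅ Z.
  H_1: rank ker ∂_1 − rank ∂_2 = (10 − 4) − 5 = 1, and the invariant factors of ∂_2 are all 1, so H_1 ≅ Z.
  H_2: rank ker ∂_2 − rank ∂_3 = (5 − 5) − 0 = 0, and there is no ∂_3, so H_2 ≅ 0.

Hence the Betti numbers are b_0 = 1, b_1 = 1, b_2 = 0.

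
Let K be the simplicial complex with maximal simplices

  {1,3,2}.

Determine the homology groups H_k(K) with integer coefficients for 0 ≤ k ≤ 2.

Order the vertices as 1 < 2 < 3. Listing each simplex with vertices in this order, K has dimension 2 with simplices:

  0-simplices (3): [1], [2], [3]
  1-simplices (3): [1,2], [1,3], [2,3]
  2-simplices (1): [1,2,3]

so the chain groups are C_0 ≅ Z^3, C_1 ≅ Z^3, C_2 ≅ Z^1.

Boundary ∂_1: C_1 → C_0 sends each edge [p,q] (with p < q) to q − p. For instance
  ∂[2,3] = [3] − [2].
This gives a 3×3 integer matrix of rank 2; reducing to Smith normal form yields diagonal entries (1,1).

Boundary ∂_2: C_2 → C_1 maps a triangle to the signed sum of its edges. For instance
  ∂[1,2,3] = [2,3] − [1,3] + [1,2].
The resulting 3×1 matrix has rank 1, and its Smith normal form has invariant factors (1).

Now H_k = ker ∂_k / im ∂_{k+1}, so:

  H_0: rank C_0 − rank ∂_1 = 3 − 2 = 1, and the invariant factors of ∂_1 are all 1, so H_0 ≅ Z.
  H_1: rank ker ∂_1 − rank ∂_2 = (3 − 2) − 1 = 0, and the invariant factors of ∂_2 are all 1, so H_1 ≅ 0.
  H_2: rank ker ∂_2 − rank ∂_3 = (1 − 1) − 0 = 0, and there is no ∂_3, so H_2 ≅ 0.

As a check, the Euler characteristic is 3 − 3 + 1 = 1, which agrees with 1 − 0 + 0 = 1.

H_0 ≅ Z,  H_1 = 0,  H_2 = 0.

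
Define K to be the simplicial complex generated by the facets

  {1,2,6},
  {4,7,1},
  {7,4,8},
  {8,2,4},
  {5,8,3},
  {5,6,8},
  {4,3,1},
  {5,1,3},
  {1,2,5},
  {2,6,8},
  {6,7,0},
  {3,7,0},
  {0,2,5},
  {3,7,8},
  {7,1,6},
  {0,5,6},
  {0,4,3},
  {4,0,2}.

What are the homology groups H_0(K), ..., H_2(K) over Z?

Fix the vertex order 0 < 1 < 2 < 3 < 4 < 5 < 6 < 7 < 8 and write every simplex with vertices in increasing order. Then dim K = 2 and the simplices of K are:

  0-simplices (9): [0], [1], [2], [3], [4], [5], [6], [7], [8]
  1-simplices (27): (27 of them)
  2-simplices (18): [0,2,4], [0,2,5], [0,3,4], [0,3,7], [0,5,6], [0,6,7], [1,2,5], [1,2,6], [1,3,4], [1,3,5], [1,4,7], [1,6,7], [2,4,8], [2,6,8], [3,5,8], [3,7,8], [4,7,8], [5,6,8]

giving chain groups C_0 ≅ Z^9, C_1 ≅ Z^27, C_2 ≅ Z^18.

Boundary ∂_1: C_1 → C_0 sends each edge [p,q] (with p < q) to q − p. For instance
  ∂[2,8] = [8] − [2].
This gives a 9×27 integer matrix of rank 8; reducing to Smith normal form yields diagonal entries (1,1,1,1,1,1,1,1).

Boundary ∂_2: C_2 → C_1 sends each 2-simplex [p,q,r] to [q,r] − [p,r] + [p,q]. For instance
  ∂[3,7,8] = [7,8] − [3,8] + [3,7],
  ∂[0,2,5] = [2,5] − [0,5] + [0,2].
The resulting 27×18 matrix has rank 18, and its Smith normal form has invariant factors (1,1,1,1,1,1,1,1,1,1,1,1,1,1,1,1,1,2).

Reading off H_k = ker ∂_k / im ∂_{k+1}:

  H_0: rank C_0 − rank ∂_1 = 9 − 8 = 1, and the invariant factors of ∂_1 are all 1, so H_0 = Z.
  H_1: rank ker ∂_1 − rank ∂_2 = (27 − 8) − 18 = 1, and ∂_2 has invariant factor 2 > 1, so H_1 = Z ⊕ Z/2.
  H_2: rank ker ∂_2 − rank ∂_3 = (18 − 18) − 0 = 0, and there is no ∂_3, so H_2 = 0.

As a check, the Euler characteristic is 9 − 27 + 18 = 0, which agrees with 1 − 1 + 0 = 0.
(K is a triangulation of the Klein bottle.)

H_0 = Z,  H_1 = Z ⊕ Z/2,  H_2 = 0.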